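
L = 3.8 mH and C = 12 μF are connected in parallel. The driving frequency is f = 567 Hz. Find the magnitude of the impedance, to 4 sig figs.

ω = 2πf = 3563 rad/s
X_L = ωL = 13.54 Ω
X_C = 1/(ωC) = 23.39 Ω
Parallel: admittances add. Y = 1/(jωL) + jωC
Y = (0 − j0.03112) S
|Y| = 0.03112 S → |Z| = 1/|Y| = 32.14 Ω, ∠Z = −∠Y = 90.00°

32.14 Ω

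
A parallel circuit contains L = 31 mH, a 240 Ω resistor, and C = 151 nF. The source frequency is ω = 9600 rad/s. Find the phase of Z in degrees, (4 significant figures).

24.63°

X_L = ωL = 297.6 Ω
X_C = 1/(ωC) = 689.8 Ω
Parallel: admittances add. Y = 1/R + 1/(jωL) + jωC
Y = (0.004167 − j0.001911) S
|Y| = 0.004584 S → |Z| = 1/|Y| = 218.2 Ω, ∠Z = −∠Y = 24.63°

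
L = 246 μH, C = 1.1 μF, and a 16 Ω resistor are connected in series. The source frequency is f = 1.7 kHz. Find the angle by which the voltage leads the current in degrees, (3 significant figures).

ω = 2πf = 10680 rad/s
X_L = ωL = 2.63 Ω
X_C = 1/(ωC) = 85.1 Ω
Net reactance X = X_L − X_C = -82.5 Ω
Z = 16.0 − j82.5 Ω
|Z| = √(16.0² + 82.5²) = 84.0 Ω
∠Z = arctan(-82.5/16.0) = -79.0°

-79.0°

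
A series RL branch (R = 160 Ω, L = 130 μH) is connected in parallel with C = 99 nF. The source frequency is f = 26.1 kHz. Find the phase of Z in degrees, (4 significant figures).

ω = 2πf = 164000 rad/s
X_L = ωL = 21.32 Ω
X_C = 1/(ωC) = 61.59 Ω
Branch 1 (R+jX_L): Z₁ = 160.0 + j21.32 Ω, |Z₁| = 161.4 Ω
Branch 2 (−jX_C): Z₂ = −j61.59 Ω
Parallel: Z = Z₁Z₂/(Z₁+Z₂), |Z| = 60.26 Ω, ∠Z = -68.28°

-68.28°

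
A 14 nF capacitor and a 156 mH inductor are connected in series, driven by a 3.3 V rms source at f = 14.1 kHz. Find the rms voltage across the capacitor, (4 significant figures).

0.2044 V

ω = 2πf = 88590 rad/s
X_L = ωL = 13820 Ω
X_C = 1/(ωC) = 806.3 Ω
Net reactance X = X_L − X_C = 13010 Ω
Z = j13010 Ω
|Z| = √(0² + 13010²) = 13010 Ω
I = V/|Z| = 253.6 μA
V_C = I·|Z_C| = 0.0002536 × 806.3 = 0.2044 V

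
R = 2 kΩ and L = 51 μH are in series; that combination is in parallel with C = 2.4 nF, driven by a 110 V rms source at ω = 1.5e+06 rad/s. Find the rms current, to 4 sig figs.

397.7 mA

X_L = ωL = 76.50 Ω
X_C = 1/(ωC) = 277.8 Ω
Branch 1 (R+jX_L): Z₁ = 2000 + j76.50 Ω, |Z₁| = 2001 Ω
Branch 2 (−jX_C): Z₂ = −j277.8 Ω
Parallel: Z = Z₁Z₂/(Z₁+Z₂), |Z| = 276.6 Ω, ∠Z = -82.06°
I = V/|Z| = 110/276.6 = 397.7 mA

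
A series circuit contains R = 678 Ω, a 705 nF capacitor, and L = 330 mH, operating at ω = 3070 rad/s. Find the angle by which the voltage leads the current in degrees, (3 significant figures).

X_L = ωL = 1010 Ω
X_C = 1/(ωC) = 462 Ω
Net reactance X = X_L − X_C = 551 Ω
Z = 678 + j551 Ω
|Z| = √(678² + 551²) = 874 Ω
∠Z = arctan(551/678) = 39.1°

39.1°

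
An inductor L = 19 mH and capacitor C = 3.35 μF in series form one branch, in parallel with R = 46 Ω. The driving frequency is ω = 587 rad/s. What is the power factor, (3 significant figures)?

X_L = ωL = 11.2 Ω
X_C = 1/(ωC) = 509 Ω
Branch 1: Z₁ = R = 46.0 Ω
Branch 2 (series LC): Z₂ = j(X_L − X_C) = −j497 Ω
Parallel: Z = Z₁Z₂/(Z₁+Z₂), |Z| = 45.8 Ω, ∠Z = -5.28°
cos φ = cos(-5.28°) = 0.996

0.996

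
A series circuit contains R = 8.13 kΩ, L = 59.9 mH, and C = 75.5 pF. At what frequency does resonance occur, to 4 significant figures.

ω₀ = 1/√(LC) = 1/√(0.0599 × 7.55e-11) = 470200 rad/s
f₀ = ω₀/(2π) = 74.84 kHz

74.84 kHz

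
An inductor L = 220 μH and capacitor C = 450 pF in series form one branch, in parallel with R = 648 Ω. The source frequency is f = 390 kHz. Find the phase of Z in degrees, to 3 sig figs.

-60.4°

ω = 2πf = 2.45e+06 rad/s
X_L = ωL = 539 Ω
X_C = 1/(ωC) = 907 Ω
Branch 1: Z₁ = R = 648 Ω
Branch 2 (series LC): Z₂ = j(X_L − X_C) = −j368 Ω
Parallel: Z = Z₁Z₂/(Z₁+Z₂), |Z| = 320 Ω, ∠Z = -60.4°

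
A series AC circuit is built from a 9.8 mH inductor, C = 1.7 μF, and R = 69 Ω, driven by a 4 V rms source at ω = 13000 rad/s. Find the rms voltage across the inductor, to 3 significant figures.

4.75 V

X_L = ωL = 127 Ω
X_C = 1/(ωC) = 45.2 Ω
Net reactance X = X_L − X_C = 82.2 Ω
Z = 69.0 + j82.2 Ω
|Z| = √(69.0² + 82.2²) = 107 Ω
I = V/|Z| = 37.3 mA
V_L = I·|Z_L| = 0.0373 × 127 = 4.75 V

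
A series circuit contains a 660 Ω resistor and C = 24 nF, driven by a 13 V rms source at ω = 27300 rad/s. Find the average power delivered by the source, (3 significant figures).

40.3 mW

X_C = 1/(ωC) = 1530 Ω
Z = 660 − j1530 Ω
|Z| = √(660² + 1530²) = 1660 Ω
∠Z = arctan(-1530/660) = -66.6°
I = V/|Z| = 7.82 mA
P = VI cos φ = 13 × 0.00782 × cos(-66.6°) = 40.3 mW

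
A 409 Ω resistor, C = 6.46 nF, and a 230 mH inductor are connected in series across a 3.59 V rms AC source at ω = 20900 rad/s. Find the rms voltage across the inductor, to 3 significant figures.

X_L = ωL = 4810 Ω
X_C = 1/(ωC) = 7410 Ω
Net reactance X = X_L − X_C = -2600 Ω
Z = 409 − j2600 Ω
|Z| = √(409² + 2600²) = 2630 Ω
I = V/|Z| = 1.36 mA
V_L = I·|Z_L| = 0.00136 × 4810 = 6.56 V

6.56 V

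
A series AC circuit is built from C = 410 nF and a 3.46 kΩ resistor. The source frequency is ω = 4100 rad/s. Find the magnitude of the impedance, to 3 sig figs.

X_C = 1/(ωC) = 595 Ω
Z = 3460 − j595 Ω
|Z| = √(3460² + 595²) = 3510 Ω

3510 Ω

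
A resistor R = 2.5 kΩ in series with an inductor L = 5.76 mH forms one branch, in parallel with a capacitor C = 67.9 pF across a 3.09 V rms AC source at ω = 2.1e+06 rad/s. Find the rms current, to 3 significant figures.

X_L = ωL = 12100 Ω
X_C = 1/(ωC) = 7010 Ω
Branch 1 (R+jX_L): Z₁ = 2500 + j12100 Ω, |Z₁| = 12400 Ω
Branch 2 (−jX_C): Z₂ = −j7010 Ω
Parallel: Z = Z₁Z₂/(Z₁+Z₂), |Z| = 15300 Ω, ∠Z = -75.5°
I = V/|Z| = 3.09/15300 = 202 μA

202 μA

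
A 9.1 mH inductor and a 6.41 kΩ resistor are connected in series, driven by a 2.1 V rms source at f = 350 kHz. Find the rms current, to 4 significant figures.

ω = 2πf = 2.199e+06 rad/s
X_L = ωL = 20010 Ω
Z = 6410 + j20010 Ω
|Z| = √(6410² + 20010²) = 21010 Ω
I = V/|Z| = 2.1/21010 = 99.94 μA

99.94 μA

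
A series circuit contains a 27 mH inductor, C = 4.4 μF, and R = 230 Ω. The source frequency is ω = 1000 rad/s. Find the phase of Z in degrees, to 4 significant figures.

X_L = ωL = 27.00 Ω
X_C = 1/(ωC) = 227.3 Ω
Net reactance X = X_L − X_C = -200.3 Ω
Z = 230.0 − j200.3 Ω
|Z| = √(230.0² + 200.3²) = 305.0 Ω
∠Z = arctan(-200.3/230.0) = -41.05°

-41.05°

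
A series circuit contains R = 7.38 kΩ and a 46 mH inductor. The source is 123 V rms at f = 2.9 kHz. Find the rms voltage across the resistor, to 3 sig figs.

ω = 2πf = 18220 rad/s
X_L = ωL = 838 Ω
Z = 7380 + j838 Ω
|Z| = √(7380² + 838²) = 7430 Ω
I = V/|Z| = 16.6 mA
V_R = I·|Z_R| = 0.0166 × 7380 = 122 V

122 V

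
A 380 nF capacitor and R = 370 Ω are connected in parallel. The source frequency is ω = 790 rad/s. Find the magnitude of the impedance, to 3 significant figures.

368 Ω

X_C = 1/(ωC) = 3330 Ω
Parallel: admittances add. Y = 1/R + jωC
Y = (0.00270 + j0.000300) S
|Y| = 0.00272 S → |Z| = 1/|Y| = 368 Ω, ∠Z = −∠Y = -6.34°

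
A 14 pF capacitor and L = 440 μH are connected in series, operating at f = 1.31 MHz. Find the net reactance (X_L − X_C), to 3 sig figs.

-5060 Ω

ω = 2πf = 8.231e+06 rad/s
X_L = ωL = 3620 Ω
X_C = 1/(ωC) = 8680 Ω
X = 3620 − 8680 = -5060 Ω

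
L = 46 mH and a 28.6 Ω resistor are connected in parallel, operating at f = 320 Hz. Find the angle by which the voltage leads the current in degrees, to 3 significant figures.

17.2°

ω = 2πf = 2011 rad/s
X_L = ωL = 92.5 Ω
Parallel: admittances add. Y = 1/R + 1/(jωL)
Y = (0.0350 − j0.0108) S
|Y| = 0.0366 S → |Z| = 1/|Y| = 27.3 Ω, ∠Z = −∠Y = 17.2°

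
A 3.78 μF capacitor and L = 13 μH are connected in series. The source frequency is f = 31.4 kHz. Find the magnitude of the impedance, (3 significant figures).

ω = 2πf = 197300 rad/s
X_L = ωL = 2.56 Ω
X_C = 1/(ωC) = 1.34 Ω
Net reactance X = X_L − X_C = 1.22 Ω
Z = j1.22 Ω
|Z| = √(0² + 1.22²) = 1.22 Ω

1.22 Ω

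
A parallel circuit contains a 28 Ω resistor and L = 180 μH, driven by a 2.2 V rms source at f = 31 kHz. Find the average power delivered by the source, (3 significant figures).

ω = 2πf = 194800 rad/s
X_L = ωL = 35.1 Ω
Parallel: admittances add. Y = 1/R + 1/(jωL)
Y = (0.0357 − j0.0285) S
|Y| = 0.0457 S → |Z| = 1/|Y| = 21.9 Ω, ∠Z = −∠Y = 38.6°
I = V/|Z| = 101 mA
P = VI cos φ = 2.2 × 0.101 × cos(38.6°) = 173 mW

173 mW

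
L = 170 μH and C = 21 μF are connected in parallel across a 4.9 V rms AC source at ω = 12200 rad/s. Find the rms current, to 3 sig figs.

X_L = ωL = 2.07 Ω
X_C = 1/(ωC) = 3.90 Ω
Parallel: admittances add. Y = 1/(jωL) + jωC
Y = (0 − j0.226) S
|Y| = 0.226 S → |Z| = 1/|Y| = 4.43 Ω, ∠Z = −∠Y = 90.0°
I = V/|Z| = 4.9/4.43 = 1.11 A

1.11 A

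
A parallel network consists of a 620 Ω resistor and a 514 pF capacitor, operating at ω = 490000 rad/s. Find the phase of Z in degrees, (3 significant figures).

-8.88°

X_C = 1/(ωC) = 3970 Ω
Parallel: admittances add. Y = 1/R + jωC
Y = (0.00161 + j0.000252) S
|Y| = 0.00163 S → |Z| = 1/|Y| = 613 Ω, ∠Z = −∠Y = -8.88°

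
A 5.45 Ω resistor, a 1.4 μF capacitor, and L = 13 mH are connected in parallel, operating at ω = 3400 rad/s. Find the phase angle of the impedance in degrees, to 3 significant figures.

5.56°

X_L = ωL = 44.2 Ω
X_C = 1/(ωC) = 210 Ω
Parallel: admittances add. Y = 1/R + 1/(jωL) + jωC
Y = (0.183 − j0.0179) S
|Y| = 0.184 S → |Z| = 1/|Y| = 5.42 Ω, ∠Z = −∠Y = 5.56°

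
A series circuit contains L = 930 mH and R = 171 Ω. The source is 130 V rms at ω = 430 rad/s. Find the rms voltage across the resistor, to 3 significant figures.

51.1 V

X_L = ωL = 400 Ω
Z = 171 + j400 Ω
|Z| = √(171² + 400²) = 435 Ω
I = V/|Z| = 299 mA
V_R = I·|Z_R| = 0.299 × 171 = 51.1 V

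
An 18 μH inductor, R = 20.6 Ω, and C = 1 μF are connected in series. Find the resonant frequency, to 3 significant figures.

ω₀ = 1/√(LC) = 1/√(1.8e-05 × 1e-06) = 235700 rad/s
f₀ = ω₀/(2π) = 37.5 kHz

37.5 kHz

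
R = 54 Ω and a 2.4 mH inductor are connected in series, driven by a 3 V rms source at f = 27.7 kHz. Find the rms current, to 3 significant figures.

7.12 mA

ω = 2πf = 174000 rad/s
X_L = ωL = 418 Ω
Z = 54.0 + j418 Ω
|Z| = √(54.0² + 418²) = 421 Ω
I = V/|Z| = 3/421 = 7.12 mA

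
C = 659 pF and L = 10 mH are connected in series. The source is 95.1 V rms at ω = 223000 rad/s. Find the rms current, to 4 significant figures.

20.79 mA

X_L = ωL = 2230 Ω
X_C = 1/(ωC) = 6805 Ω
Net reactance X = X_L − X_C = -4575 Ω
Z = − j4575 Ω
|Z| = √(0² + 4575²) = 4575 Ω
I = V/|Z| = 95.1/4575 = 20.79 mA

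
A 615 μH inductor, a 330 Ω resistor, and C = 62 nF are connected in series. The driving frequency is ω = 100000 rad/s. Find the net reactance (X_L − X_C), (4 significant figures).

X_L = ωL = 61.50 Ω
X_C = 1/(ωC) = 161.3 Ω
X = 61.50 − 161.3 = -99.79 Ω

-99.79 Ω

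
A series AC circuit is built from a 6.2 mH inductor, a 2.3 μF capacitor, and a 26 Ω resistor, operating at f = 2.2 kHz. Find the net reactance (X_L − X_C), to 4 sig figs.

ω = 2πf = 13820 rad/s
X_L = ωL = 85.70 Ω
X_C = 1/(ωC) = 31.45 Ω
X = 85.70 − 31.45 = 54.25 Ω

54.25 Ω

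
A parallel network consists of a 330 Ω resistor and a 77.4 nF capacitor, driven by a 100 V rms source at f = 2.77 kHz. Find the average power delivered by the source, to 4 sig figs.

30.30 W

ω = 2πf = 17400 rad/s
X_C = 1/(ωC) = 742.3 Ω
Parallel: admittances add. Y = 1/R + jωC
Y = (0.003030 + j0.001347) S
|Y| = 0.003316 S → |Z| = 1/|Y| = 301.5 Ω, ∠Z = −∠Y = -23.97°
I = V/|Z| = 331.6 mA
P = VI cos φ = 100 × 0.3316 × cos(-23.97°) = 30.30 W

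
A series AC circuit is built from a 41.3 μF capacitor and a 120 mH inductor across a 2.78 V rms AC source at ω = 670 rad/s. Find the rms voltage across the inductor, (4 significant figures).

5.050 V

X_L = ωL = 80.40 Ω
X_C = 1/(ωC) = 36.14 Ω
Net reactance X = X_L − X_C = 44.26 Ω
Z = j44.26 Ω
|Z| = √(0² + 44.26²) = 44.26 Ω
I = V/|Z| = 62.81 mA
V_L = I·|Z_L| = 0.06281 × 80.40 = 5.050 V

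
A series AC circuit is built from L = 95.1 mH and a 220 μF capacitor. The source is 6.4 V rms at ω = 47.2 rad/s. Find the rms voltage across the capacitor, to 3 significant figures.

6.71 V

X_L = ωL = 4.49 Ω
X_C = 1/(ωC) = 96.3 Ω
Net reactance X = X_L − X_C = -91.8 Ω
Z = − j91.8 Ω
|Z| = √(0² + 91.8²) = 91.8 Ω
I = V/|Z| = 69.7 mA
V_C = I·|Z_C| = 0.0697 × 96.3 = 6.71 V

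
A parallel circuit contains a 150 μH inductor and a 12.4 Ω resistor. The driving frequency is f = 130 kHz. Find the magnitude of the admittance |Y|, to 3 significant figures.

81.1 mS

ω = 2πf = 816800 rad/s
X_L = ωL = 123 Ω
Parallel: admittances add. Y = 1/R + 1/(jωL)
Y = (0.0806 − j0.00816) S
|Y| = 0.0811 S → |Z| = 1/|Y| = 12.3 Ω, ∠Z = −∠Y = 5.78°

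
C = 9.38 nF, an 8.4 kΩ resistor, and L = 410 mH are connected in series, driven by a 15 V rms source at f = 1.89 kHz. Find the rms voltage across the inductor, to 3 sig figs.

ω = 2πf = 11880 rad/s
X_L = ωL = 4870 Ω
X_C = 1/(ωC) = 8980 Ω
Net reactance X = X_L − X_C = -4110 Ω
Z = 8400 − j4110 Ω
|Z| = √(8400² + 4110²) = 9350 Ω
I = V/|Z| = 1.60 mA
V_L = I·|Z_L| = 0.00160 × 4870 = 7.81 V

7.81 V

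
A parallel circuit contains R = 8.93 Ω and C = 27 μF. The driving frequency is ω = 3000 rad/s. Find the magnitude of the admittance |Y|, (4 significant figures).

X_C = 1/(ωC) = 12.35 Ω
Parallel: admittances add. Y = 1/R + jωC
Y = (0.1120 + j0.08100) S
|Y| = 0.1382 S → |Z| = 1/|Y| = 7.236 Ω, ∠Z = −∠Y = -35.88°

138.2 mS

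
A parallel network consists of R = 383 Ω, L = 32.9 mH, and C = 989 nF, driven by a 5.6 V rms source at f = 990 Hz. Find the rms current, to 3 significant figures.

ω = 2πf = 6220 rad/s
X_L = ωL = 205 Ω
X_C = 1/(ωC) = 163 Ω
Parallel: admittances add. Y = 1/R + 1/(jωL) + jωC
Y = (0.00261 + j0.00127) S
|Y| = 0.00290 S → |Z| = 1/|Y| = 345 Ω, ∠Z = −∠Y = -25.9°
I = V/|Z| = 5.6/345 = 16.2 mA

16.2 mA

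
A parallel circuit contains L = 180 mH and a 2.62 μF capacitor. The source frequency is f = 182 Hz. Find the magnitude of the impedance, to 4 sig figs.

ω = 2πf = 1144 rad/s
X_L = ωL = 205.8 Ω
X_C = 1/(ωC) = 333.8 Ω
Parallel: admittances add. Y = 1/(jωL) + jωC
Y = (0 − j0.001862) S
|Y| = 0.001862 S → |Z| = 1/|Y| = 537.0 Ω, ∠Z = −∠Y = 90.00°

537.0 Ω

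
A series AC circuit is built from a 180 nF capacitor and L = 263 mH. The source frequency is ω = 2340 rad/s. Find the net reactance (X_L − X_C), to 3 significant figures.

-1760 Ω

X_L = ωL = 615 Ω
X_C = 1/(ωC) = 2370 Ω
X = 615 − 2370 = -1760 Ω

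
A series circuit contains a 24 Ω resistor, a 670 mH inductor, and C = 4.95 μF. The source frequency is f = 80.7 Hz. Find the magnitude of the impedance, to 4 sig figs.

ω = 2πf = 507.1 rad/s
X_L = ωL = 339.7 Ω
X_C = 1/(ωC) = 398.4 Ω
Net reactance X = X_L − X_C = -58.69 Ω
Z = 24.00 − j58.69 Ω
|Z| = √(24.00² + 58.69²) = 63.41 Ω

63.41 Ω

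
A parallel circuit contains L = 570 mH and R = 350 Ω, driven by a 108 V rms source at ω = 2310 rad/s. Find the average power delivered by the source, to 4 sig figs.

33.33 W

X_L = ωL = 1317 Ω
Parallel: admittances add. Y = 1/R + 1/(jωL)
Y = (0.002857 − j0.0007595) S
|Y| = 0.002956 S → |Z| = 1/|Y| = 338.3 Ω, ∠Z = −∠Y = 14.89°
I = V/|Z| = 319.3 mA
P = VI cos φ = 108 × 0.3193 × cos(14.89°) = 33.33 W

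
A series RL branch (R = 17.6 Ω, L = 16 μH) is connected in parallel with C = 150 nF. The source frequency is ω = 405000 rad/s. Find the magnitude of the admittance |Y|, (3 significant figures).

X_L = ωL = 6.48 Ω
X_C = 1/(ωC) = 16.5 Ω
Branch 1 (R+jX_L): Z₁ = 17.6 + j6.48 Ω, |Z₁| = 18.8 Ω
Branch 2 (−jX_C): Z₂ = −j16.5 Ω
Parallel: Z = Z₁Z₂/(Z₁+Z₂), |Z| = 15.3 Ω, ∠Z = -40.2°
|Y| = 1/|Z| = 65.5 mS

65.5 mS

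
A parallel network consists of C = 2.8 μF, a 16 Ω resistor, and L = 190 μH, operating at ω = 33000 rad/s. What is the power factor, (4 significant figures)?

0.6816

X_L = ωL = 6.270 Ω
X_C = 1/(ωC) = 10.82 Ω
Parallel: admittances add. Y = 1/R + 1/(jωL) + jωC
Y = (0.06250 − j0.06709) S
|Y| = 0.09169 S → |Z| = 1/|Y| = 10.91 Ω, ∠Z = −∠Y = 47.03°
cos φ = cos(47.03°) = 0.6816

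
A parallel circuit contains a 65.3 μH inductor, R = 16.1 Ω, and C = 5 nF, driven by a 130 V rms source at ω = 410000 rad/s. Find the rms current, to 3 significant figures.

X_L = ωL = 26.8 Ω
X_C = 1/(ωC) = 488 Ω
Parallel: admittances add. Y = 1/R + 1/(jωL) + jωC
Y = (0.0621 − j0.0353) S
|Y| = 0.0714 S → |Z| = 1/|Y| = 14.0 Ω, ∠Z = −∠Y = 29.6°
I = V/|Z| = 130/14.0 = 9.29 A

9.29 A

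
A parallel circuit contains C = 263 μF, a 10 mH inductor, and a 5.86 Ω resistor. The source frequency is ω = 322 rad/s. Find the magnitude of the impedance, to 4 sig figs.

X_L = ωL = 3.220 Ω
X_C = 1/(ωC) = 11.81 Ω
Parallel: admittances add. Y = 1/R + 1/(jωL) + jωC
Y = (0.1706 − j0.2259) S
|Y| = 0.2831 S → |Z| = 1/|Y| = 3.532 Ω, ∠Z = −∠Y = 52.93°

3.532 Ω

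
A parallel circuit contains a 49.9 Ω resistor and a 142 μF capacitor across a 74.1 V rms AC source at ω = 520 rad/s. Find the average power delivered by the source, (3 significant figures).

110 W

X_C = 1/(ωC) = 13.5 Ω
Parallel: admittances add. Y = 1/R + jωC
Y = (0.0200 + j0.0738) S
|Y| = 0.0765 S → |Z| = 1/|Y| = 13.1 Ω, ∠Z = −∠Y = -74.8°
I = V/|Z| = 5.67 A
P = VI cos φ = 74.1 × 5.67 × cos(-74.8°) = 110 W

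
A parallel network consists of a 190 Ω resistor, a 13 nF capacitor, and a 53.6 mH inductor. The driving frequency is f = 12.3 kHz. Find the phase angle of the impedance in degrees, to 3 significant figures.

ω = 2πf = 77280 rad/s
X_L = ωL = 4140 Ω
X_C = 1/(ωC) = 995 Ω
Parallel: admittances add. Y = 1/R + 1/(jωL) + jωC
Y = (0.00526 + j0.000763) S
|Y| = 0.00532 S → |Z| = 1/|Y| = 188 Ω, ∠Z = −∠Y = -8.25°

-8.25°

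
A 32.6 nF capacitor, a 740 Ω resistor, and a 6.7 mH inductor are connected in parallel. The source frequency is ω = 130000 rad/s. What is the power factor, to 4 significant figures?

0.4007

X_L = ωL = 871.0 Ω
X_C = 1/(ωC) = 236.0 Ω
Parallel: admittances add. Y = 1/R + 1/(jωL) + jωC
Y = (0.001351 + j0.003090) S
|Y| = 0.003372 S → |Z| = 1/|Y| = 296.5 Ω, ∠Z = −∠Y = -66.38°
cos φ = cos(-66.38°) = 0.4007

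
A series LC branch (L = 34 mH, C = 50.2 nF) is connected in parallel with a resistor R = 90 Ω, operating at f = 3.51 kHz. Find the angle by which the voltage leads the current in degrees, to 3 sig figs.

-30.4°

ω = 2πf = 22050 rad/s
X_L = ωL = 750 Ω
X_C = 1/(ωC) = 903 Ω
Branch 1: Z₁ = R = 90.0 Ω
Branch 2 (series LC): Z₂ = j(X_L − X_C) = −j153 Ω
Parallel: Z = Z₁Z₂/(Z₁+Z₂), |Z| = 77.6 Ω, ∠Z = -30.4°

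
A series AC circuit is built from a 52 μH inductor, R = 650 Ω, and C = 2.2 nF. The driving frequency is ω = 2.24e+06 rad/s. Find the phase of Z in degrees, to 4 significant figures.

-7.575°

X_L = ωL = 116.5 Ω
X_C = 1/(ωC) = 202.9 Ω
Net reactance X = X_L − X_C = -86.44 Ω
Z = 650.0 − j86.44 Ω
|Z| = √(650.0² + 86.44²) = 655.7 Ω
∠Z = arctan(-86.44/650.0) = -7.575°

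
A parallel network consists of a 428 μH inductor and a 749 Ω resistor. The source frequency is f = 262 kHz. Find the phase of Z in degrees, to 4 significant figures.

ω = 2πf = 1.646e+06 rad/s
X_L = ωL = 704.6 Ω
Parallel: admittances add. Y = 1/R + 1/(jωL)
Y = (0.001335 − j0.001419) S
|Y| = 0.001949 S → |Z| = 1/|Y| = 513.2 Ω, ∠Z = −∠Y = 46.75°

46.75°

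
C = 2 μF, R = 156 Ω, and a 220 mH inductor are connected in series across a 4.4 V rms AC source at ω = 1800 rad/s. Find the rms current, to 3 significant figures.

X_L = ωL = 396 Ω
X_C = 1/(ωC) = 278 Ω
Net reactance X = X_L − X_C = 118 Ω
Z = 156 + j118 Ω
|Z| = √(156² + 118²) = 196 Ω
I = V/|Z| = 4.4/196 = 22.5 mA

22.5 mA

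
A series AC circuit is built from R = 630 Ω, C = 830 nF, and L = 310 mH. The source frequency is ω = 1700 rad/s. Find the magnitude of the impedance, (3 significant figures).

656 Ω

X_L = ωL = 527 Ω
X_C = 1/(ωC) = 709 Ω
Net reactance X = X_L − X_C = -182 Ω
Z = 630 − j182 Ω
|Z| = √(630² + 182²) = 656 Ω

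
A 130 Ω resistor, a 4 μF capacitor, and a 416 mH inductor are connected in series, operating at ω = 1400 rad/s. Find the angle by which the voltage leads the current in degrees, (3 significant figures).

X_L = ωL = 582 Ω
X_C = 1/(ωC) = 179 Ω
Net reactance X = X_L − X_C = 404 Ω
Z = 130 + j404 Ω
|Z| = √(130² + 404²) = 424 Ω
∠Z = arctan(404/130) = 72.2°

72.2°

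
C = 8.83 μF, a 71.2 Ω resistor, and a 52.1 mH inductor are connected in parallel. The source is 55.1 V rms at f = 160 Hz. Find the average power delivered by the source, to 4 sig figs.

42.64 W

ω = 2πf = 1005 rad/s
X_L = ωL = 52.38 Ω
X_C = 1/(ωC) = 112.7 Ω
Parallel: admittances add. Y = 1/R + 1/(jωL) + jωC
Y = (0.01404 − j0.01022) S
|Y| = 0.01737 S → |Z| = 1/|Y| = 57.58 Ω, ∠Z = −∠Y = 36.03°
I = V/|Z| = 956.9 mA
P = VI cos φ = 55.1 × 0.9569 × cos(36.03°) = 42.64 W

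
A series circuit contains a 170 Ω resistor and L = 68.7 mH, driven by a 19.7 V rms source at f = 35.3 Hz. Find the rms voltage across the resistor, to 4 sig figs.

19.62 V

ω = 2πf = 221.8 rad/s
X_L = ωL = 15.24 Ω
Z = 170.0 + j15.24 Ω
|Z| = √(170.0² + 15.24²) = 170.7 Ω
I = V/|Z| = 115.4 mA
V_R = I·|Z_R| = 0.1154 × 170.0 = 19.62 V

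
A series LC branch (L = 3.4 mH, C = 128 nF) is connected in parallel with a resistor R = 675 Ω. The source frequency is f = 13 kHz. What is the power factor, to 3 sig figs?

0.260

ω = 2πf = 81680 rad/s
X_L = ωL = 278 Ω
X_C = 1/(ωC) = 95.6 Ω
Branch 1: Z₁ = R = 675 Ω
Branch 2 (series LC): Z₂ = j(X_L − X_C) = j182 Ω
Parallel: Z = Z₁Z₂/(Z₁+Z₂), |Z| = 176 Ω, ∠Z = 74.9°
cos φ = cos(74.9°) = 0.260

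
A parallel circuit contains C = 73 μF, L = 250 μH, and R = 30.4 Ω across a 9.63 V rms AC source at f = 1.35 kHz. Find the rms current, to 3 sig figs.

1.46 A

ω = 2πf = 8482 rad/s
X_L = ωL = 2.12 Ω
X_C = 1/(ωC) = 1.61 Ω
Parallel: admittances add. Y = 1/R + 1/(jωL) + jωC
Y = (0.0329 + j0.148) S
|Y| = 0.151 S → |Z| = 1/|Y| = 6.61 Ω, ∠Z = −∠Y = -77.4°
I = V/|Z| = 9.63/6.61 = 1.46 A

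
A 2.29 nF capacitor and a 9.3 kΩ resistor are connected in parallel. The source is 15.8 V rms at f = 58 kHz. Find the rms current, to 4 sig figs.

13.29 mA

ω = 2πf = 364400 rad/s
X_C = 1/(ωC) = 1198 Ω
Parallel: admittances add. Y = 1/R + jωC
Y = (0.0001075 + j0.0008345) S
|Y| = 0.0008414 S → |Z| = 1/|Y| = 1188 Ω, ∠Z = −∠Y = -82.66°
I = V/|Z| = 15.8/1188 = 13.29 mA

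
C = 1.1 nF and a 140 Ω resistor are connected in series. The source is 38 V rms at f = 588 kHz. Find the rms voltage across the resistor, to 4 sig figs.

18.79 V

ω = 2πf = 3.695e+06 rad/s
X_C = 1/(ωC) = 246.1 Ω
Z = 140.0 − j246.1 Ω
|Z| = √(140.0² + 246.1²) = 283.1 Ω
I = V/|Z| = 134.2 mA
V_R = I·|Z_R| = 0.1342 × 140.0 = 18.79 V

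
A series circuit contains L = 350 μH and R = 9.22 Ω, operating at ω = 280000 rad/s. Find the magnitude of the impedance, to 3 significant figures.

X_L = ωL = 98.0 Ω
Z = 9.22 + j98.0 Ω
|Z| = √(9.22² + 98.0²) = 98.4 Ω

98.4 Ω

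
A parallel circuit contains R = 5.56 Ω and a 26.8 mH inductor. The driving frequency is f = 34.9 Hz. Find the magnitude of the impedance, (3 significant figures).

ω = 2πf = 219.3 rad/s
X_L = ωL = 5.88 Ω
Parallel: admittances add. Y = 1/R + 1/(jωL)
Y = (0.180 − j0.170) S
|Y| = 0.248 S → |Z| = 1/|Y| = 4.04 Ω, ∠Z = −∠Y = 43.4°

4.04 Ω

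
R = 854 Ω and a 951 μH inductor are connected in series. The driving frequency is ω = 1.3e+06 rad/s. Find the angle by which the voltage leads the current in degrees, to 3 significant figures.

55.4°

X_L = ωL = 1240 Ω
Z = 854 + j1240 Ω
|Z| = √(854² + 1240²) = 1500 Ω
∠Z = arctan(1240/854) = 55.4°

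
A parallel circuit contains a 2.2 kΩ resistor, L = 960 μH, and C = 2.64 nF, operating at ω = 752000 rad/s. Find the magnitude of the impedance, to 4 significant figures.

X_L = ωL = 721.9 Ω
X_C = 1/(ωC) = 503.7 Ω
Parallel: admittances add. Y = 1/R + 1/(jωL) + jωC
Y = (0.0004545 + j0.0006001) S
|Y| = 0.0007528 S → |Z| = 1/|Y| = 1328 Ω, ∠Z = −∠Y = -52.86°

1328 Ω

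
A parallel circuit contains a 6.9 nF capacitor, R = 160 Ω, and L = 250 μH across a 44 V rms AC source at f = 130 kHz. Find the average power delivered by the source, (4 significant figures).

ω = 2πf = 816800 rad/s
X_L = ωL = 204.2 Ω
X_C = 1/(ωC) = 177.4 Ω
Parallel: admittances add. Y = 1/R + 1/(jωL) + jωC
Y = (0.006250 + j0.0007389) S
|Y| = 0.006294 S → |Z| = 1/|Y| = 158.9 Ω, ∠Z = −∠Y = -6.743°
I = V/|Z| = 276.9 mA
P = VI cos φ = 44 × 0.2769 × cos(-6.743°) = 12.10 W

12.10 W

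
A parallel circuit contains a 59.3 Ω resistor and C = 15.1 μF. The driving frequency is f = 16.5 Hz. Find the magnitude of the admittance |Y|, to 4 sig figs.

ω = 2πf = 103.7 rad/s
X_C = 1/(ωC) = 638.8 Ω
Parallel: admittances add. Y = 1/R + jωC
Y = (0.01686 + j0.001565) S
|Y| = 0.01694 S → |Z| = 1/|Y| = 59.05 Ω, ∠Z = −∠Y = -5.304°

16.94 mS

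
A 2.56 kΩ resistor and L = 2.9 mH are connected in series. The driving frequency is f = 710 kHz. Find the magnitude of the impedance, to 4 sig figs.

ω = 2πf = 4.461e+06 rad/s
X_L = ωL = 12940 Ω
Z = 2560 + j12940 Ω
|Z| = √(2560² + 12940²) = 13190 Ω

13190 Ω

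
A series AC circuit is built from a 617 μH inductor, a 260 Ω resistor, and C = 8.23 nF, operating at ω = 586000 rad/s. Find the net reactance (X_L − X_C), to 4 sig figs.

154.2 Ω

X_L = ωL = 361.6 Ω
X_C = 1/(ωC) = 207.3 Ω
X = 361.6 − 207.3 = 154.2 Ω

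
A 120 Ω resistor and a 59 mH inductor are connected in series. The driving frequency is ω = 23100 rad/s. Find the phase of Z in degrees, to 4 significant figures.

84.97°

X_L = ωL = 1363 Ω
Z = 120.0 + j1363 Ω
|Z| = √(120.0² + 1363²) = 1368 Ω
∠Z = arctan(1363/120.0) = 84.97°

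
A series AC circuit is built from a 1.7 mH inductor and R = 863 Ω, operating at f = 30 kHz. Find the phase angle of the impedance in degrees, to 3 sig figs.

ω = 2πf = 188500 rad/s
X_L = ωL = 320 Ω
Z = 863 + j320 Ω
|Z| = √(863² + 320²) = 921 Ω
∠Z = arctan(320/863) = 20.4°

20.4°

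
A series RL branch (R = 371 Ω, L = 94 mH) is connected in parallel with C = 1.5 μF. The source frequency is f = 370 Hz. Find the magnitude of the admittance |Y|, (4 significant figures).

ω = 2πf = 2325 rad/s
X_L = ωL = 218.5 Ω
X_C = 1/(ωC) = 286.8 Ω
Branch 1 (R+jX_L): Z₁ = 371.0 + j218.5 Ω, |Z₁| = 430.6 Ω
Branch 2 (−jX_C): Z₂ = −j286.8 Ω
Parallel: Z = Z₁Z₂/(Z₁+Z₂), |Z| = 327.3 Ω, ∠Z = -49.08°
|Y| = 1/|Z| = 3.055 mS

3.055 mS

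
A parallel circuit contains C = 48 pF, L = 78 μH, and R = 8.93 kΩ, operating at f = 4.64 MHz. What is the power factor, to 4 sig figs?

ω = 2πf = 2.915e+07 rad/s
X_L = ωL = 2274 Ω
X_C = 1/(ωC) = 714.6 Ω
Parallel: admittances add. Y = 1/R + 1/(jωL) + jωC
Y = (0.0001120 + j0.0009596) S
|Y| = 0.0009662 S → |Z| = 1/|Y| = 1035 Ω, ∠Z = −∠Y = -83.34°
cos φ = cos(-83.34°) = 0.1159

0.1159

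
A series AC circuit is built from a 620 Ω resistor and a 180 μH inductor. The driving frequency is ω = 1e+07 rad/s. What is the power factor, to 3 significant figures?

0.326

X_L = ωL = 1800 Ω
Z = 620 + j1800 Ω
|Z| = √(620² + 1800²) = 1900 Ω
∠Z = arctan(1800/620) = 71.0°
cos φ = cos(71.0°) = 0.326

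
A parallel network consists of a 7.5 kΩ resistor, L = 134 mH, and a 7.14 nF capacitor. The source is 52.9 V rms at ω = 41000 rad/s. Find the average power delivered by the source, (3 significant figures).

X_L = ωL = 5490 Ω
X_C = 1/(ωC) = 3420 Ω
Parallel: admittances add. Y = 1/R + 1/(jωL) + jωC
Y = (0.000133 + j0.000111) S
|Y| = 0.000173 S → |Z| = 1/|Y| = 5770 Ω, ∠Z = −∠Y = -39.7°
I = V/|Z| = 9.17 mA
P = VI cos φ = 52.9 × 0.00917 × cos(-39.7°) = 373 mW

373 mW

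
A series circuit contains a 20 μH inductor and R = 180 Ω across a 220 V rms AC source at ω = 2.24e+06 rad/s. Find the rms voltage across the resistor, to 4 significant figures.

213.5 V

X_L = ωL = 44.80 Ω
Z = 180.0 + j44.80 Ω
|Z| = √(180.0² + 44.80²) = 185.5 Ω
I = V/|Z| = 1.186 A
V_R = I·|Z_R| = 1.186 × 180.0 = 213.5 V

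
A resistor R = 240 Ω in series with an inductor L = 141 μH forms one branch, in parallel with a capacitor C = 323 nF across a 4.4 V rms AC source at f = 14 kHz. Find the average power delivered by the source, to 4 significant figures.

ω = 2πf = 87960 rad/s
X_L = ωL = 12.40 Ω
X_C = 1/(ωC) = 35.20 Ω
Branch 1 (R+jX_L): Z₁ = 240.0 + j12.40 Ω, |Z₁| = 240.3 Ω
Branch 2 (−jX_C): Z₂ = −j35.20 Ω
Parallel: Z = Z₁Z₂/(Z₁+Z₂), |Z| = 35.08 Ω, ∠Z = -81.62°
I = V/|Z| = 125.4 mA
P = VI cos φ = 4.4 × 0.1254 × cos(-81.62°) = 80.45 mW

80.45 mW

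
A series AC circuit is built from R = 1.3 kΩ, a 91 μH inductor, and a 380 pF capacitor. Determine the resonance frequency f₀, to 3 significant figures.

856 kHz

ω₀ = 1/√(LC) = 1/√(9.1e-05 × 3.8e-10) = 5.378e+06 rad/s
f₀ = ω₀/(2π) = 856 kHz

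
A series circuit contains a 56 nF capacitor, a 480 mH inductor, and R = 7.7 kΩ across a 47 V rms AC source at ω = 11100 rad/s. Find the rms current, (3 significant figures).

5.50 mA

X_L = ωL = 5330 Ω
X_C = 1/(ωC) = 1610 Ω
Net reactance X = X_L − X_C = 3720 Ω
Z = 7700 + j3720 Ω
|Z| = √(7700² + 3720²) = 8550 Ω
I = V/|Z| = 47/8550 = 5.50 mA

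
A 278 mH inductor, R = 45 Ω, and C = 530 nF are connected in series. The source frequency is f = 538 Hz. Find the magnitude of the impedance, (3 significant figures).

384 Ω

ω = 2πf = 3380 rad/s
X_L = ωL = 940 Ω
X_C = 1/(ωC) = 558 Ω
Net reactance X = X_L − X_C = 382 Ω
Z = 45.0 + j382 Ω
|Z| = √(45.0² + 382²) = 384 Ω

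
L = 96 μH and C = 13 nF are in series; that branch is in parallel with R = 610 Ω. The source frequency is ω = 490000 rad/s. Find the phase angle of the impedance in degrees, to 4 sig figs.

X_L = ωL = 47.04 Ω
X_C = 1/(ωC) = 157.0 Ω
Branch 1: Z₁ = R = 610.0 Ω
Branch 2 (series LC): Z₂ = j(X_L − X_C) = −j109.9 Ω
Parallel: Z = Z₁Z₂/(Z₁+Z₂), |Z| = 108.2 Ω, ∠Z = -79.78°

-79.78°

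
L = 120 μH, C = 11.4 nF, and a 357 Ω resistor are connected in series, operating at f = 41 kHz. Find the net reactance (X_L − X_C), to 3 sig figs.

ω = 2πf = 257600 rad/s
X_L = ωL = 30.9 Ω
X_C = 1/(ωC) = 341 Ω
X = 30.9 − 341 = -310 Ω

-310 Ω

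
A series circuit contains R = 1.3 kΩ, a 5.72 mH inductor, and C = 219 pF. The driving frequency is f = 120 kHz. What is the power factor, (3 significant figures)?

0.598

ω = 2πf = 754000 rad/s
X_L = ωL = 4310 Ω
X_C = 1/(ωC) = 6060 Ω
Net reactance X = X_L − X_C = -1740 Ω
Z = 1300 − j1740 Ω
|Z| = √(1300² + 1740²) = 2170 Ω
∠Z = arctan(-1740/1300) = -53.3°
cos φ = cos(-53.3°) = 0.598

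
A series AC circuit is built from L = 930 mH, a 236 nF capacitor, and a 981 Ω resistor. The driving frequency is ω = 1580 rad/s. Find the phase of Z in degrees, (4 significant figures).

-51.02°

X_L = ωL = 1469 Ω
X_C = 1/(ωC) = 2682 Ω
Net reactance X = X_L − X_C = -1212 Ω
Z = 981.0 − j1212 Ω
|Z| = √(981.0² + 1212²) = 1560 Ω
∠Z = arctan(-1212/981.0) = -51.02°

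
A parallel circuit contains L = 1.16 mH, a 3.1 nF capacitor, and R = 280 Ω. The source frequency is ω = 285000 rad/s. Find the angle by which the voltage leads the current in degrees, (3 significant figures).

30.9°

X_L = ωL = 331 Ω
X_C = 1/(ωC) = 1130 Ω
Parallel: admittances add. Y = 1/R + 1/(jωL) + jωC
Y = (0.00357 − j0.00214) S
|Y| = 0.00416 S → |Z| = 1/|Y| = 240 Ω, ∠Z = −∠Y = 30.9°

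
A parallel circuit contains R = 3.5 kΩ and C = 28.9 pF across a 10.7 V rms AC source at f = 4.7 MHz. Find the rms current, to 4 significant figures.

ω = 2πf = 2.953e+07 rad/s
X_C = 1/(ωC) = 1172 Ω
Parallel: admittances add. Y = 1/R + jωC
Y = (0.0002857 + j0.0008534) S
|Y| = 0.0009000 S → |Z| = 1/|Y| = 1111 Ω, ∠Z = −∠Y = -71.49°
I = V/|Z| = 10.7/1111 = 9.630 mA

9.630 mA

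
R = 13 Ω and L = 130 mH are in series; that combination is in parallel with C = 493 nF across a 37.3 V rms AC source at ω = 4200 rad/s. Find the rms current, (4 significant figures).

9.103 mA

X_L = ωL = 546.0 Ω
X_C = 1/(ωC) = 483.0 Ω
Branch 1 (R+jX_L): Z₁ = 13.00 + j546.0 Ω, |Z₁| = 546.2 Ω
Branch 2 (−jX_C): Z₂ = −j483.0 Ω
Parallel: Z = Z₁Z₂/(Z₁+Z₂), |Z| = 4097 Ω, ∠Z = -79.71°
I = V/|Z| = 37.3/4097 = 9.103 mA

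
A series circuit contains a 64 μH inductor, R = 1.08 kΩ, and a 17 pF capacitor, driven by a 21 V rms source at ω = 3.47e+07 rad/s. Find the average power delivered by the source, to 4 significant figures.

330.1 mW

X_L = ωL = 2221 Ω
X_C = 1/(ωC) = 1695 Ω
Net reactance X = X_L − X_C = 525.6 Ω
Z = 1080 + j525.6 Ω
|Z| = √(1080² + 525.6²) = 1201 Ω
∠Z = arctan(525.6/1080) = 25.95°
I = V/|Z| = 17.48 mA
P = VI cos φ = 21 × 0.01748 × cos(25.95°) = 330.1 mW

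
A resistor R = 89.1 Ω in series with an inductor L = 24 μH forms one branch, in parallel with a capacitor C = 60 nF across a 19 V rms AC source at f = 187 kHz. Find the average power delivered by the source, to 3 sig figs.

3.68 W

ω = 2πf = 1.175e+06 rad/s
X_L = ωL = 28.2 Ω
X_C = 1/(ωC) = 14.2 Ω
Branch 1 (R+jX_L): Z₁ = 89.1 + j28.2 Ω, |Z₁| = 93.5 Ω
Branch 2 (−jX_C): Z₂ = −j14.2 Ω
Parallel: Z = Z₁Z₂/(Z₁+Z₂), |Z| = 14.7 Ω, ∠Z = -81.4°
I = V/|Z| = 1.29 A
P = VI cos φ = 19 × 1.29 × cos(-81.4°) = 3.68 W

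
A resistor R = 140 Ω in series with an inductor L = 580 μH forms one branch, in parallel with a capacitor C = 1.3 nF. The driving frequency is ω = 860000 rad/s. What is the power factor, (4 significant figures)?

X_L = ωL = 498.8 Ω
X_C = 1/(ωC) = 894.5 Ω
Branch 1 (R+jX_L): Z₁ = 140.0 + j498.8 Ω, |Z₁| = 518.1 Ω
Branch 2 (−jX_C): Z₂ = −j894.5 Ω
Parallel: Z = Z₁Z₂/(Z₁+Z₂), |Z| = 1104 Ω, ∠Z = 54.84°
cos φ = cos(54.84°) = 0.5759

0.5759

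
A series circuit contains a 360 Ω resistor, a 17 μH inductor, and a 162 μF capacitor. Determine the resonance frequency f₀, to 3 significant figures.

3.03 kHz

ω₀ = 1/√(LC) = 1/√(1.7e-05 × 0.000162) = 19060 rad/s
f₀ = ω₀/(2π) = 3.03 kHz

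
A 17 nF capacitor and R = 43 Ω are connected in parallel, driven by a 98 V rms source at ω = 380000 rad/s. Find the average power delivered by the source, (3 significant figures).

X_C = 1/(ωC) = 155 Ω
Parallel: admittances add. Y = 1/R + jωC
Y = (0.0233 + j0.00646) S
|Y| = 0.0241 S → |Z| = 1/|Y| = 41.4 Ω, ∠Z = −∠Y = -15.5°
I = V/|Z| = 2.37 A
P = VI cos φ = 98 × 2.37 × cos(-15.5°) = 223 W

223 W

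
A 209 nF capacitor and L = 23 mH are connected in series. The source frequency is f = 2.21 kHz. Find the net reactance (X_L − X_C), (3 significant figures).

-25.2 Ω

ω = 2πf = 13890 rad/s
X_L = ωL = 319 Ω
X_C = 1/(ωC) = 345 Ω
X = 319 − 345 = -25.2 Ω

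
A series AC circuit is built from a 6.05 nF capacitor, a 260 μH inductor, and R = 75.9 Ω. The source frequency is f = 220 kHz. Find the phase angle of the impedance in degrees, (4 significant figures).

72.44°

ω = 2πf = 1.382e+06 rad/s
X_L = ωL = 359.4 Ω
X_C = 1/(ωC) = 119.6 Ω
Net reactance X = X_L − X_C = 239.8 Ω
Z = 75.90 + j239.8 Ω
|Z| = √(75.90² + 239.8²) = 251.5 Ω
∠Z = arctan(239.8/75.90) = 72.44°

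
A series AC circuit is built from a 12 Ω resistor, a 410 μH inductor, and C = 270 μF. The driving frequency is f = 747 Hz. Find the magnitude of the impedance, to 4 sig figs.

ω = 2πf = 4694 rad/s
X_L = ωL = 1.924 Ω
X_C = 1/(ωC) = 0.7891 Ω
Net reactance X = X_L − X_C = 1.135 Ω
Z = 12.00 + j1.135 Ω
|Z| = √(12.00² + 1.135²) = 12.05 Ω

12.05 Ω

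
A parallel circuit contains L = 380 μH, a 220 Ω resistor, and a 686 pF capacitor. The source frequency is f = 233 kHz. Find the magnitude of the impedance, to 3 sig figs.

ω = 2πf = 1.464e+06 rad/s
X_L = ωL = 556 Ω
X_C = 1/(ωC) = 996 Ω
Parallel: admittances add. Y = 1/R + 1/(jωL) + jωC
Y = (0.00455 − j0.000793) S
|Y| = 0.00461 S → |Z| = 1/|Y| = 217 Ω, ∠Z = −∠Y = 9.90°

217 Ω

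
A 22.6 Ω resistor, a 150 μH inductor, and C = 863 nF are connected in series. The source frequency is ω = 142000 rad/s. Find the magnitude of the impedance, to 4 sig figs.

26.14 Ω

X_L = ωL = 21.30 Ω
X_C = 1/(ωC) = 8.160 Ω
Net reactance X = X_L − X_C = 13.14 Ω
Z = 22.60 + j13.14 Ω
|Z| = √(22.60² + 13.14²) = 26.14 Ω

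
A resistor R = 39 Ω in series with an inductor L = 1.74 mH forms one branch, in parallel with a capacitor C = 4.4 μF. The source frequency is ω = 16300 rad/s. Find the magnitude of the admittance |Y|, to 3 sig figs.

X_L = ωL = 28.4 Ω
X_C = 1/(ωC) = 13.9 Ω
Branch 1 (R+jX_L): Z₁ = 39.0 + j28.4 Ω, |Z₁| = 48.2 Ω
Branch 2 (−jX_C): Z₂ = −j13.9 Ω
Parallel: Z = Z₁Z₂/(Z₁+Z₂), |Z| = 16.2 Ω, ∠Z = -74.3°
|Y| = 1/|Z| = 61.8 mS

61.8 mS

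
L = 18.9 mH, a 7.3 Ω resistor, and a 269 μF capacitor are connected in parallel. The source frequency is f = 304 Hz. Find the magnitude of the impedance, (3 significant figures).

1.98 Ω

ω = 2πf = 1910 rad/s
X_L = ωL = 36.1 Ω
X_C = 1/(ωC) = 1.95 Ω
Parallel: admittances add. Y = 1/R + 1/(jωL) + jωC
Y = (0.137 + j0.486) S
|Y| = 0.505 S → |Z| = 1/|Y| = 1.98 Ω, ∠Z = −∠Y = -74.3°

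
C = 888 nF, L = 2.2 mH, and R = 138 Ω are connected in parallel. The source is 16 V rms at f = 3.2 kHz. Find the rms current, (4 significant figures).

138.7 mA

ω = 2πf = 20110 rad/s
X_L = ωL = 44.23 Ω
X_C = 1/(ωC) = 56.01 Ω
Parallel: admittances add. Y = 1/R + 1/(jωL) + jωC
Y = (0.007246 − j0.004753) S
|Y| = 0.008666 S → |Z| = 1/|Y| = 115.4 Ω, ∠Z = −∠Y = 33.26°
I = V/|Z| = 16/115.4 = 138.7 mA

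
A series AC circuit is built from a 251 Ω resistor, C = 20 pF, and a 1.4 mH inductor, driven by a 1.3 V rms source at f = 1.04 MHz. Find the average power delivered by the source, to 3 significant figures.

ω = 2πf = 6.535e+06 rad/s
X_L = ωL = 9150 Ω
X_C = 1/(ωC) = 7650 Ω
Net reactance X = X_L − X_C = 1500 Ω
Z = 251 + j1500 Ω
|Z| = √(251² + 1500²) = 1520 Ω
∠Z = arctan(1500/251) = 80.5°
I = V/|Z| = 857 μA
P = VI cos φ = 1.3 × 0.000857 × cos(80.5°) = 184 μW

184 μW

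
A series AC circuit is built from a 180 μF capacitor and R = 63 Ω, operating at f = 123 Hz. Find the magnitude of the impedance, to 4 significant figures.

63.41 Ω

ω = 2πf = 772.8 rad/s
X_C = 1/(ωC) = 7.189 Ω
Z = 63.00 − j7.189 Ω
|Z| = √(63.00² + 7.189²) = 63.41 Ω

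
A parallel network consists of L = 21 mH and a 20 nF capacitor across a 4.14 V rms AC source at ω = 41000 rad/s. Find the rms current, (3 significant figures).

1.41 mA

X_L = ωL = 861 Ω
X_C = 1/(ωC) = 1220 Ω
Parallel: admittances add. Y = 1/(jωL) + jωC
Y = (0 − j0.000341) S
|Y| = 0.000341 S → |Z| = 1/|Y| = 2930 Ω, ∠Z = −∠Y = 90.0°
I = V/|Z| = 4.14/2930 = 1.41 mA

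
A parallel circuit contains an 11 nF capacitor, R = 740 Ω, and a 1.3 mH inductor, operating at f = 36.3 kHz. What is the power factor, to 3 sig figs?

ω = 2πf = 228100 rad/s
X_L = ωL = 297 Ω
X_C = 1/(ωC) = 399 Ω
Parallel: admittances add. Y = 1/R + 1/(jωL) + jωC
Y = (0.00135 − j0.000864) S
|Y| = 0.00160 S → |Z| = 1/|Y| = 624 Ω, ∠Z = −∠Y = 32.6°
cos φ = cos(32.6°) = 0.843

0.843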